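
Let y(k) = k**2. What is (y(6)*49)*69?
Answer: 121716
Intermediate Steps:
(y(6)*49)*69 = (6**2*49)*69 = (36*49)*69 = 1764*69 = 121716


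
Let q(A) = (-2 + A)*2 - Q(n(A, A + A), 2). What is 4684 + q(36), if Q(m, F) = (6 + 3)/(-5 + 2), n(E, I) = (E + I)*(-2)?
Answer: 4755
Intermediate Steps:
n(E, I) = -2*E - 2*I
Q(m, F) = -3 (Q(m, F) = 9/(-3) = 9*(-⅓) = -3)
q(A) = -1 + 2*A (q(A) = (-2 + A)*2 - 1*(-3) = (-4 + 2*A) + 3 = -1 + 2*A)
4684 + q(36) = 4684 + (-1 + 2*36) = 4684 + (-1 + 72) = 4684 + 71 = 4755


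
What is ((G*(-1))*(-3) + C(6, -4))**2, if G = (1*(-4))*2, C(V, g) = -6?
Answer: 900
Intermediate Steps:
G = -8 (G = -4*2 = -8)
((G*(-1))*(-3) + C(6, -4))**2 = (-8*(-1)*(-3) - 6)**2 = (8*(-3) - 6)**2 = (-24 - 6)**2 = (-30)**2 = 900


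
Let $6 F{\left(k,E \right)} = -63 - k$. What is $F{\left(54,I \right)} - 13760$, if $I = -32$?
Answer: $- \frac{27559}{2} \approx -13780.0$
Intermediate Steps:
$F{\left(k,E \right)} = - \frac{21}{2} - \frac{k}{6}$ ($F{\left(k,E \right)} = \frac{-63 - k}{6} = - \frac{21}{2} - \frac{k}{6}$)
$F{\left(54,I \right)} - 13760 = \left(- \frac{21}{2} - 9\right) - 13760 = - \frac{39}{2} - 13760 = - \frac{27559}{2}$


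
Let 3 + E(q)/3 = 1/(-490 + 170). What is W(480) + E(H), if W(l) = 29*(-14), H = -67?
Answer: -132803/320 ≈ -415.01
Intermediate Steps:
E(q) = -2883/320 (E(q) = -9 + 3/(-490 + 170) = -9 + 3/(-320) = -9 + 3*(-1/320) = -9 - 3/320 = -2883/320)
W(l) = -406
W(480) + E(H) = -406 - 2883/320 = -132803/320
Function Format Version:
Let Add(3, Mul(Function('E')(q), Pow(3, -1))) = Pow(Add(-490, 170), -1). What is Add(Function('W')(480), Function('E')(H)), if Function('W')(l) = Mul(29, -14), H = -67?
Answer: Rational(-132803, 320) ≈ -415.01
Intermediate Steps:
Function('E')(q) = Rational(-2883, 320) (Function('E')(q) = Add(-9, Mul(3, Pow(Add(-490, 170), -1))) = Add(-9, Mul(3, Pow(-320, -1))) = Add(-9, Mul(3, Rational(-1, 320))) = Add(-9, Rational(-3, 320)) = Rational(-2883, 320))
Function('W')(l) = -406
Add(Function('W')(480), Function('E')(H)) = Add(-406, Rational(-2883, 320)) = Rational(-132803, 320)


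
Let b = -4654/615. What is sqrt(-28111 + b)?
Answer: I*sqrt(10635145185)/615 ≈ 167.69*I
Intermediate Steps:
b = -4654/615 (b = -4654*1/615 = -4654/615 ≈ -7.5675)
sqrt(-28111 + b) = sqrt(-28111 - 4654/615) = sqrt(-17292919/615) = I*sqrt(10635145185)/615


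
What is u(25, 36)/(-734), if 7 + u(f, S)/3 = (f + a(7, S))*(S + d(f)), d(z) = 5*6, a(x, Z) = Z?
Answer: -12057/734 ≈ -16.426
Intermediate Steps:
d(z) = 30
u(f, S) = -21 + 3*(30 + S)*(S + f) (u(f, S) = -21 + 3*((f + S)*(S + 30)) = -21 + 3*((S + f)*(30 + S)) = -21 + 3*((30 + S)*(S + f)) = -21 + 3*(30 + S)*(S + f))
u(25, 36)/(-734) = (-21 + 3*36**2 + 90*36 + 90*25 + 3*36*25)/(-734) = -(-21 + 3*1296 + 3240 + 2250 + 2700)/734 = -(-21 + 3888 + 3240 + 2250 + 2700)/734 = -1/734*12057 = -12057/734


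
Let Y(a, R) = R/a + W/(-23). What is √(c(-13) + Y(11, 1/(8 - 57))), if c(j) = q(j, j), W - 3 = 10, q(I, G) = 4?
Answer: √10767174/1771 ≈ 1.8528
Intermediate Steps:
W = 13 (W = 3 + 10 = 13)
Y(a, R) = -13/23 + R/a (Y(a, R) = R/a + 13/(-23) = R/a + 13*(-1/23) = R/a - 13/23 = -13/23 + R/a)
c(j) = 4
√(c(-13) + Y(11, 1/(8 - 57))) = √(4 + (-13/23 + 1/((8 - 57)*11))) = √(4 + (-13/23 + (1/11)/(-49))) = √(4 + (-13/23 - 1/49*1/11)) = √(4 + (-13/23 - 1/539)) = √(4 - 7030/12397) = √(42558/12397) = √10767174/1771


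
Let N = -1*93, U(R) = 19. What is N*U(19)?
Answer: -1767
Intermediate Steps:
N = -93
N*U(19) = -93*19 = -1767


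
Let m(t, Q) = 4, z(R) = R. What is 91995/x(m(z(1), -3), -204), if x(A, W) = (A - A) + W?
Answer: -30665/68 ≈ -450.96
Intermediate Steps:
x(A, W) = W (x(A, W) = 0 + W = W)
91995/x(m(z(1), -3), -204) = 91995/(-204) = 91995*(-1/204) = -30665/68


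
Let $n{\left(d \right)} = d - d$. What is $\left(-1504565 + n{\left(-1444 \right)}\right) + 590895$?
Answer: $-913670$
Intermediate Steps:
$n{\left(d \right)} = 0$
$\left(-1504565 + n{\left(-1444 \right)}\right) + 590895 = \left(-1504565 + 0\right) + 590895 = -1504565 + 590895 = -913670$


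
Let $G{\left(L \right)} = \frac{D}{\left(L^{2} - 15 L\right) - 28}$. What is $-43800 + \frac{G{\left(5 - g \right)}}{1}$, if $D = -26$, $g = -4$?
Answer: $- \frac{1795787}{41} \approx -43800.0$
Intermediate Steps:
$G{\left(L \right)} = - \frac{26}{-28 + L^{2} - 15 L}$ ($G{\left(L \right)} = - \frac{26}{\left(L^{2} - 15 L\right) - 28} = - \frac{26}{-28 + L^{2} - 15 L}$)
$-43800 + \frac{G{\left(5 - g \right)}}{1} = -43800 + \frac{26 \frac{1}{28 - \left(5 - -4\right)^{2} + 15 \left(5 - -4\right)}}{1} = -43800 + 1 \frac{26}{28 - \left(5 + 4\right)^{2} + 15 \left(5 + 4\right)} = -43800 + 1 \frac{26}{28 - 9^{2} + 15 \cdot 9} = -43800 + 1 \frac{26}{28 - 81 + 135} = -43800 + 1 \cdot \frac{26}{82} = -43800 + 1 \cdot 26 \cdot \frac{1}{82} = -43800 + 1 \cdot \frac{13}{41} = -43800 + \frac{13}{41} = - \frac{1795787}{41}$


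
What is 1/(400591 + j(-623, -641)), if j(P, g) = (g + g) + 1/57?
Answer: 57/22760614 ≈ 2.5043e-6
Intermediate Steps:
j(P, g) = 1/57 + 2*g (j(P, g) = 2*g + 1/57 = 1/57 + 2*g)
1/(400591 + j(-623, -641)) = 1/(400591 + (1/57 + 2*(-641))) = 1/(400591 + (1/57 - 1282)) = 1/(400591 - 73073/57) = 1/(22760614/57) = 57/22760614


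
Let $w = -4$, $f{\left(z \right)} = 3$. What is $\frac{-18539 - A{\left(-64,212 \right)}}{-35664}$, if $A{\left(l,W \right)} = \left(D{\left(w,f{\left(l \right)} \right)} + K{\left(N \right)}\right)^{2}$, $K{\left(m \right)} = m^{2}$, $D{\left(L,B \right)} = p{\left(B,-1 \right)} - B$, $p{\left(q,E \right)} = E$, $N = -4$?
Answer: $\frac{18683}{35664} \approx 0.52386$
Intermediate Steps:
$D{\left(L,B \right)} = -1 - B$
$A{\left(l,W \right)} = 144$ ($A{\left(l,W \right)} = \left(\left(-1 - 3\right) + \left(-4\right)^{2}\right)^{2} = \left(\left(-1 - 3\right) + 16\right)^{2} = \left(-4 + 16\right)^{2} = 12^{2} = 144$)
$\frac{-18539 - A{\left(-64,212 \right)}}{-35664} = \frac{-18539 - 144}{-35664} = \left(-18539 - 144\right) \left(- \frac{1}{35664}\right) = \left(-18683\right) \left(- \frac{1}{35664}\right) = \frac{18683}{35664}$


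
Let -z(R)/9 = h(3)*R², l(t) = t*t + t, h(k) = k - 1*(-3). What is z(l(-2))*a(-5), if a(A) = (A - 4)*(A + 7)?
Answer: 3888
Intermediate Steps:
h(k) = 3 + k (h(k) = k + 3 = 3 + k)
a(A) = (-4 + A)*(7 + A)
l(t) = t + t² (l(t) = t² + t = t + t²)
z(R) = -54*R² (z(R) = -9*(3 + 3)*R² = -54*R²)
z(l(-2))*a(-5) = (-54*4*(1 - 2)²)*(-28 + (-5)² + 3*(-5)) = (-54*(-2*(-1))²)*(-28 + 25 - 15) = -54*2²*(-18) = -54*4*(-18) = -216*(-18) = 3888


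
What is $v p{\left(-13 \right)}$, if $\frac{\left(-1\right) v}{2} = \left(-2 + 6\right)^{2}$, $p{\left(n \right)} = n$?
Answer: $416$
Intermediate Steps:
$v = -32$ ($v = - 2 \left(-2 + 6\right)^{2} = - 2 \cdot 4^{2} = \left(-2\right) 16 = -32$)
$v p{\left(-13 \right)} = \left(-32\right) \left(-13\right) = 416$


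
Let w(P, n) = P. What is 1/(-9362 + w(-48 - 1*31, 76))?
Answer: -1/9441 ≈ -0.00010592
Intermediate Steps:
1/(-9362 + w(-48 - 1*31, 76)) = 1/(-9362 + (-48 - 1*31)) = 1/(-9362 + (-48 - 31)) = 1/(-9362 - 79) = 1/(-9441) = -1/9441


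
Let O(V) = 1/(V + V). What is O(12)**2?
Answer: 1/576 ≈ 0.0017361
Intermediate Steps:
O(V) = 1/(2*V)
O(12)**2 = ((1/2)/12)**2 = ((1/2)*(1/12))**2 = (1/24)**2 = 1/576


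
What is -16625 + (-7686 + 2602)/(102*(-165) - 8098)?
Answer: -2526969/152 ≈ -16625.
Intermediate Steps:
-16625 + (-7686 + 2602)/(102*(-165) - 8098) = -16625 - 5084/(-16830 - 8098) = -16625 - 5084/(-24928) = -16625 - 5084*(-1/24928) = -16625 + 31/152 = -2526969/152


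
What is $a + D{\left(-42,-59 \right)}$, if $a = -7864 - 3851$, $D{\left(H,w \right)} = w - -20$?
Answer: $-11754$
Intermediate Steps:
$D{\left(H,w \right)} = 20 + w$ ($D{\left(H,w \right)} = w + 20 = 20 + w$)
$a = -11715$ ($a = -7864 - 3851 = -11715$)
$a + D{\left(-42,-59 \right)} = -11715 + \left(20 - 59\right) = -11715 - 39 = -11754$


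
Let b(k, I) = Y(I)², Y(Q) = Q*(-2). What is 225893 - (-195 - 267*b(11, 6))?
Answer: 264536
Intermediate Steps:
Y(Q) = -2*Q
b(k, I) = 4*I² (b(k, I) = (-2*I)² = 4*I²)
225893 - (-195 - 267*b(11, 6)) = 225893 - (-195 - 1068*6²) = 225893 - (-195 - 1068*36) = 225893 - (-195 - 267*144) = 225893 - (-195 - 38448) = 225893 - 1*(-38643) = 225893 + 38643 = 264536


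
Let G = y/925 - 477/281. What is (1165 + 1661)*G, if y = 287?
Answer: -1018993428/259925 ≈ -3920.3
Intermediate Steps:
G = -360578/259925 (G = 287/925 - 477/281 = -360578/259925 ≈ -1.3872)
(1165 + 1661)*G = (1165 + 1661)*(-360578/259925) = 2826*(-360578/259925) = -1018993428/259925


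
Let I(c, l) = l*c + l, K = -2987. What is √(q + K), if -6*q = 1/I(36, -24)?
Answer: I*√588845195/444 ≈ 54.653*I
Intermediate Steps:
I(c, l) = l + c*l (I(c, l) = c*l + l = l + c*l)
q = 1/5328 (q = -(-1/(24*(1 + 36)))/6 = -1/(6*((-24*37))) = -⅙/(-888) = -⅙*(-1/888) = 1/5328 ≈ 0.00018769)
√(q + K) = √(1/5328 - 2987) = √(-15914735/5328) = I*√588845195/444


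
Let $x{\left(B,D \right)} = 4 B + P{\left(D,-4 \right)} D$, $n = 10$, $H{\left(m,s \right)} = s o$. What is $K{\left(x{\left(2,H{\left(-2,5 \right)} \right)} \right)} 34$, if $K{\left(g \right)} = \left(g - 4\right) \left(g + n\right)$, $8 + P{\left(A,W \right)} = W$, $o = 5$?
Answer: $2838048$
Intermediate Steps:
$H{\left(m,s \right)} = 5 s$ ($H{\left(m,s \right)} = s 5 = 5 s$)
$P{\left(A,W \right)} = -8 + W$
$x{\left(B,D \right)} = - 12 D + 4 B$ ($x{\left(B,D \right)} = 4 B + \left(-8 - 4\right) D = 4 B - 12 D = - 12 D + 4 B$)
$K{\left(g \right)} = \left(-4 + g\right) \left(10 + g\right)$ ($K{\left(g \right)} = \left(g - 4\right) \left(g + 10\right) = \left(-4 + g\right) \left(10 + g\right)$)
$K{\left(x{\left(2,H{\left(-2,5 \right)} \right)} \right)} 34 = \left(-40 + \left(- 12 \cdot 5 \cdot 5 + 4 \cdot 2\right)^{2} + 6 \left(- 12 \cdot 5 \cdot 5 + 4 \cdot 2\right)\right) 34 = \left(-40 + \left(\left(-12\right) 25 + 8\right)^{2} + 6 \left(\left(-12\right) 25 + 8\right)\right) 34 = \left(-40 + \left(-300 + 8\right)^{2} + 6 \left(-300 + 8\right)\right) 34 = \left(-40 + \left(-292\right)^{2} + 6 \left(-292\right)\right) 34 = \left(-40 + 85264 - 1752\right) 34 = 83472 \cdot 34 = 2838048$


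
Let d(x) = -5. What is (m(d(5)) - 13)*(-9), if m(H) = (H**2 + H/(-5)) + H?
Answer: -72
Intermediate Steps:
m(H) = H**2 + 4*H/5 (m(H) = (H**2 - H/5) + H = H**2 + 4*H/5)
(m(d(5)) - 13)*(-9) = ((1/5)*(-5)*(4 + 5*(-5)) - 13)*(-9) = ((1/5)*(-5)*(4 - 25) - 13)*(-9) = ((1/5)*(-5)*(-21) - 13)*(-9) = (21 - 13)*(-9) = 8*(-9) = -72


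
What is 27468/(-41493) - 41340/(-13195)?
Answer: 6937848/2807693 ≈ 2.4710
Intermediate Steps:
27468/(-41493) - 41340/(-13195) = 27468*(-1/41493) - 41340*(-1/13195) = -9156/13831 + 636/203 = 6937848/2807693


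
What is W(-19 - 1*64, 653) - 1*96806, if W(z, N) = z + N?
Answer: -96236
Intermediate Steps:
W(z, N) = N + z
W(-19 - 1*64, 653) - 1*96806 = (653 + (-19 - 1*64)) - 1*96806 = (653 + (-19 - 64)) - 96806 = (653 - 83) - 96806 = 570 - 96806 = -96236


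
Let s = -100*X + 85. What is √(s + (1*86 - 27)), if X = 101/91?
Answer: 2*√68341/91 ≈ 5.7455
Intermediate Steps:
X = 101/91 (X = 101*(1/91) = 101/91 ≈ 1.1099)
s = -2365/91 (s = -100*101/91 + 85 = -10100/91 + 85 = -2365/91 ≈ -25.989)
√(s + (1*86 - 27)) = √(-2365/91 + (1*86 - 27)) = √(-2365/91 + (86 - 27)) = √(-2365/91 + 59) = √(3004/91) = 2*√68341/91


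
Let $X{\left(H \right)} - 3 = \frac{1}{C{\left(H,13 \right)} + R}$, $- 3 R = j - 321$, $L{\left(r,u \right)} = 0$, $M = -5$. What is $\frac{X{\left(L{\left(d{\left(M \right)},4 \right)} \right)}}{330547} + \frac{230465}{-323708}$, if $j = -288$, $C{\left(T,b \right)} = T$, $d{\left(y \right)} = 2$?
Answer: $- \frac{2209177707455}{3103020540004} \approx -0.71194$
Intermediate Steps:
$R = 203$ ($R = - \frac{-288 - 321}{3} = \left(- \frac{1}{3}\right) \left(-609\right) = 203$)
$X{\left(H \right)} = 3 + \frac{1}{203 + H}$ ($X{\left(H \right)} = 3 + \frac{1}{H + 203} = 3 + \frac{1}{203 + H}$)
$\frac{X{\left(L{\left(d{\left(M \right)},4 \right)} \right)}}{330547} + \frac{230465}{-323708} = \frac{\frac{1}{203 + 0} \left(610 + 3 \cdot 0\right)}{330547} + \frac{230465}{-323708} = \frac{610 + 0}{203} \cdot \frac{1}{330547} + 230465 \left(- \frac{1}{323708}\right) = \frac{1}{203} \cdot 610 \cdot \frac{1}{330547} - \frac{230465}{323708} = \frac{610}{203} \cdot \frac{1}{330547} - \frac{230465}{323708} = \frac{610}{67101041} - \frac{230465}{323708} = - \frac{2209177707455}{3103020540004}$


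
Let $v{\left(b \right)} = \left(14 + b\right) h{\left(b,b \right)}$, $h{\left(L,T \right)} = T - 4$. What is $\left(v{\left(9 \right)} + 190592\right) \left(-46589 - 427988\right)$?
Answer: $-90505155939$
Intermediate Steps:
$h{\left(L,T \right)} = -4 + T$ ($h{\left(L,T \right)} = T - 4 = -4 + T$)
$v{\left(b \right)} = \left(-4 + b\right) \left(14 + b\right)$ ($v{\left(b \right)} = \left(14 + b\right) \left(-4 + b\right) = \left(-4 + b\right) \left(14 + b\right)$)
$\left(v{\left(9 \right)} + 190592\right) \left(-46589 - 427988\right) = \left(\left(-4 + 9\right) \left(14 + 9\right) + 190592\right) \left(-46589 - 427988\right) = \left(5 \cdot 23 + 190592\right) \left(-474577\right) = \left(115 + 190592\right) \left(-474577\right) = 190707 \left(-474577\right) = -90505155939$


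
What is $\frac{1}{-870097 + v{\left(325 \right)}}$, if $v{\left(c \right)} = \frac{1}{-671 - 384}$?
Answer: $- \frac{1055}{917952336} \approx -1.1493 \cdot 10^{-6}$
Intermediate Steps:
$v{\left(c \right)} = - \frac{1}{1055}$ ($v{\left(c \right)} = \frac{1}{-671 - 384} = \frac{1}{-1055} = - \frac{1}{1055}$)
$\frac{1}{-870097 + v{\left(325 \right)}} = \frac{1}{-870097 - \frac{1}{1055}} = \frac{1}{- \frac{917952336}{1055}} = - \frac{1055}{917952336}$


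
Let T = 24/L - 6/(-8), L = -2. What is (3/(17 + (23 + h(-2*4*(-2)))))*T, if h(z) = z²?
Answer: -135/1184 ≈ -0.11402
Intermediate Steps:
T = -45/4 (T = 24/(-2) - 6/(-8) = 24*(-½) - 6*(-⅛) = -12 + ¾ = -45/4 ≈ -11.250)
(3/(17 + (23 + h(-2*4*(-2)))))*T = (3/(17 + (23 + (-2*4*(-2))²)))*(-45/4) = (3/(17 + (23 + (-8*(-2))²)))*(-45/4) = (3/(17 + (23 + 16²)))*(-45/4) = (3/(17 + (23 + 256)))*(-45/4) = (3/(17 + 279))*(-45/4) = (3/296)*(-45/4) = -135/1184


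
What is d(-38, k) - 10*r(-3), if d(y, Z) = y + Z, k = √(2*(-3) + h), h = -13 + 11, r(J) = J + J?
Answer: 22 + 2*I*√2 ≈ 22.0 + 2.8284*I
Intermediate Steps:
r(J) = 2*J
h = -2
k = 2*I*√2 (k = √(2*(-3) - 2) = √(-6 - 2) = √(-8) = 2*I*√2 ≈ 2.8284*I)
d(y, Z) = Z + y
d(-38, k) - 10*r(-3) = (2*I*√2 - 38) - 10*2*(-3) = (-38 + 2*I*√2) - 10*(-6) = (-38 + 2*I*√2) - 1*(-60) = (-38 + 2*I*√2) + 60 = 22 + 2*I*√2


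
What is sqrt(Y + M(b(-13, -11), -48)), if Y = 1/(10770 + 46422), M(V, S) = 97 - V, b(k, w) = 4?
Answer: sqrt(76049017386)/28596 ≈ 9.6436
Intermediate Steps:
Y = 1/57192 ≈ 1.7485e-5
sqrt(Y + M(b(-13, -11), -48)) = sqrt(1/57192 + (97 - 1*4)) = sqrt(1/57192 + (97 - 4)) = sqrt(1/57192 + 93) = sqrt(5318857/57192) = sqrt(76049017386)/28596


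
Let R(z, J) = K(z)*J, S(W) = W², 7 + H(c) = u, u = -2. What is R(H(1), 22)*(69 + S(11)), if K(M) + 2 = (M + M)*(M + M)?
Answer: 1345960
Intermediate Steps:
H(c) = -9 (H(c) = -7 - 2 = -9)
K(M) = -2 + 4*M² (K(M) = -2 + (M + M)*(M + M) = -2 + (2*M)*(2*M) = -2 + 4*M²)
R(z, J) = J*(-2 + 4*z²) (R(z, J) = (-2 + 4*z²)*J = J*(-2 + 4*z²))
R(H(1), 22)*(69 + S(11)) = (2*22*(-1 + 2*(-9)²))*(69 + 11²) = (2*22*(-1 + 2*81))*(69 + 121) = (2*22*(-1 + 162))*190 = (2*22*161)*190 = 7084*190 = 1345960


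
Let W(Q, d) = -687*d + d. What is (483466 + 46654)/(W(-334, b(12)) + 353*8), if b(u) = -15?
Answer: 265060/6557 ≈ 40.424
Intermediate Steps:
W(Q, d) = -686*d
(483466 + 46654)/(W(-334, b(12)) + 353*8) = (483466 + 46654)/(-686*(-15) + 353*8) = 530120/(10290 + 2824) = 530120/13114 = 530120*(1/13114) = 265060/6557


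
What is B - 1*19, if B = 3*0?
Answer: -19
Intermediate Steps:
B = 0
B - 1*19 = 0 - 1*19 = 0 - 19 = -19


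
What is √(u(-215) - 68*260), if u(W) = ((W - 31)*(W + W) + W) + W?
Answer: √87670 ≈ 296.09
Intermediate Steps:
u(W) = 2*W + 2*W*(-31 + W) (u(W) = ((-31 + W)*(2*W) + W) + W = (2*W*(-31 + W) + W) + W = (W + 2*W*(-31 + W)) + W = 2*W + 2*W*(-31 + W))
√(u(-215) - 68*260) = √(2*(-215)*(-30 - 215) - 68*260) = √(2*(-215)*(-245) - 17680) = √(105350 - 17680) = √87670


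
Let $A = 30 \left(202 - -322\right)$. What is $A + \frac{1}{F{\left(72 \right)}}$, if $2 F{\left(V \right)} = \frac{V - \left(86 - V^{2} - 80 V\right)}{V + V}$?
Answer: $\frac{85909944}{5465} \approx 15720.0$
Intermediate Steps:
$F{\left(V \right)} = \frac{-86 + V^{2} + 81 V}{4 V}$ ($F{\left(V \right)} = \frac{\left(V - \left(86 - V^{2} - 80 V\right)\right) \frac{1}{V + V}}{2} = \frac{\left(V + \left(-86 + V^{2} + 80 V\right)\right) \frac{1}{2 V}}{2} = \frac{\left(-86 + V^{2} + 81 V\right) \frac{1}{2 V}}{2} = \frac{\frac{1}{2} \frac{1}{V} \left(-86 + V^{2} + 81 V\right)}{2} = \frac{-86 + V^{2} + 81 V}{4 V}$)
$A = 15720$ ($A = 30 \left(202 + 322\right) = 30 \cdot 524 = 15720$)
$A + \frac{1}{F{\left(72 \right)}} = 15720 + \frac{1}{\frac{1}{4} \cdot \frac{1}{72} \left(-86 + 72 \left(81 + 72\right)\right)} = 15720 + \frac{1}{\frac{1}{4} \cdot \frac{1}{72} \left(-86 + 72 \cdot 153\right)} = 15720 + \frac{1}{\frac{1}{4} \cdot \frac{1}{72} \left(-86 + 11016\right)} = 15720 + \frac{1}{\frac{1}{4} \cdot \frac{1}{72} \cdot 10930} = 15720 + \frac{1}{\frac{5465}{144}} = 15720 + \frac{144}{5465} = \frac{85909944}{5465}$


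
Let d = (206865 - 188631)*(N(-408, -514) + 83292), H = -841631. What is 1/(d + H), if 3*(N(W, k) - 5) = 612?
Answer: 1/1521715603 ≈ 6.5715e-10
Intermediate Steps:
N(W, k) = 209 (N(W, k) = 5 + (1/3)*612 = 5 + 204 = 209)
d = 1522557234 (d = (206865 - 188631)*(209 + 83292) = 18234*83501 = 1522557234)
1/(d + H) = 1/(1522557234 - 841631) = 1/1521715603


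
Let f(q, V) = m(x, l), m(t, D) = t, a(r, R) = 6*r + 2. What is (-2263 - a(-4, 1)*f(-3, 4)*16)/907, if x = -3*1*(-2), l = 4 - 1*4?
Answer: -151/907 ≈ -0.16648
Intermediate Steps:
l = 0 (l = 4 - 4 = 0)
a(r, R) = 2 + 6*r
x = 6 (x = -3*(-2) = 6)
f(q, V) = 6
(-2263 - a(-4, 1)*f(-3, 4)*16)/907 = (-2263 - (2 + 6*(-4))*6*16)/907 = (-2263 - (2 - 24)*6*16)*(1/907) = (-2263 - (-22*6)*16)*(1/907) = (-2263 - (-132)*16)*(1/907) = (-2263 - 1*(-2112))*(1/907) = (-2263 + 2112)*(1/907) = -151*1/907 = -151/907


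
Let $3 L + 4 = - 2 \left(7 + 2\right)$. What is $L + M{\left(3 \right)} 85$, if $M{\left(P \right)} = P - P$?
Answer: $- \frac{22}{3} \approx -7.3333$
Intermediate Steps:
$M{\left(P \right)} = 0$
$L = - \frac{22}{3}$ ($L = - \frac{4}{3} + \frac{\left(-2\right) \left(7 + 2\right)}{3} = - \frac{4}{3} + \frac{\left(-2\right) 9}{3} = - \frac{4}{3} + \frac{1}{3} \left(-18\right) = - \frac{4}{3} - 6 = - \frac{22}{3} \approx -7.3333$)
$L + M{\left(3 \right)} 85 = - \frac{22}{3} + 0 \cdot 85 = - \frac{22}{3} + 0 = - \frac{22}{3}$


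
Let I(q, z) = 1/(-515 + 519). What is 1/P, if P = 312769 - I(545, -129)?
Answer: 4/1251075 ≈ 3.1972e-6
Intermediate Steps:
I(q, z) = ¼ (I(q, z) = 1/4 = ¼)
P = 1251075/4 (P = 312769 - 1*¼ = 312769 - ¼ = 1251075/4 ≈ 3.1277e+5)
1/P = 1/(1251075/4) = 4/1251075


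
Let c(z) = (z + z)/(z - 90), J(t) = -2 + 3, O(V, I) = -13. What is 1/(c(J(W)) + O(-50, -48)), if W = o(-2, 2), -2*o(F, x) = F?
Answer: -89/1159 ≈ -0.076790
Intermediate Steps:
o(F, x) = -F/2
W = 1 (W = -1/2*(-2) = 1)
J(t) = 1
c(z) = 2*z/(-90 + z) (c(z) = (2*z)/(-90 + z) = 2*z/(-90 + z))
1/(c(J(W)) + O(-50, -48)) = 1/(2*1/(-90 + 1) - 13) = 1/(2*1/(-89) - 13) = 1/(2*1*(-1/89) - 13) = 1/(-2/89 - 13) = 1/(-1159/89) = -89/1159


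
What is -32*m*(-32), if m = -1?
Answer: -1024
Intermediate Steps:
-32*m*(-32) = -(-32)*(-32) = -32*32 = -1024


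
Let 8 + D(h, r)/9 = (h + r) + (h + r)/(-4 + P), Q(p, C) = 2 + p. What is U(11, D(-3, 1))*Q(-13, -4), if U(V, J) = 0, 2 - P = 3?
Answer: 0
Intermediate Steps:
P = -1 (P = 2 - 1*3 = 2 - 3 = -1)
D(h, r) = -72 + 36*h/5 + 36*r/5 (D(h, r) = -72 + 9*((h + r) + (h + r)/(-4 - 1)) = -72 + 9*((h + r) + (h + r)/(-5)) = -72 + 9*((h + r) + (h + r)*(-⅕)) = -72 + 9*((h + r) + (-h/5 - r/5)) = -72 + 9*(4*h/5 + 4*r/5) = -72 + (36*h/5 + 36*r/5) = -72 + 36*h/5 + 36*r/5)
U(11, D(-3, 1))*Q(-13, -4) = 0*(2 - 13) = 0*(-11) = 0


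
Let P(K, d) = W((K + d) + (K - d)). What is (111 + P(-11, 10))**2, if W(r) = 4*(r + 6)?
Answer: 2209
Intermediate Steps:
W(r) = 24 + 4*r (W(r) = 4*(6 + r) = 24 + 4*r)
P(K, d) = 24 + 8*K (P(K, d) = 24 + 4*((K + d) + (K - d)) = 24 + 4*(2*K) = 24 + 8*K)
(111 + P(-11, 10))**2 = (111 + (24 + 8*(-11)))**2 = (111 + (24 - 88))**2 = (111 - 64)**2 = 47**2 = 2209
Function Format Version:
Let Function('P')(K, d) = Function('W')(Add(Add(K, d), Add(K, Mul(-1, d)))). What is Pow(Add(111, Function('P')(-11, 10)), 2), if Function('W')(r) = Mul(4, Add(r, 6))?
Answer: 2209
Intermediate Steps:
Function('W')(r) = Add(24, Mul(4, r)) (Function('W')(r) = Mul(4, Add(6, r)) = Add(24, Mul(4, r)))
Function('P')(K, d) = Add(24, Mul(8, K)) (Function('P')(K, d) = Add(24, Mul(4, Add(Add(K, d), Add(K, Mul(-1, d))))) = Add(24, Mul(4, Mul(2, K))) = Add(24, Mul(8, K)))
Pow(Add(111, Function('P')(-11, 10)), 2) = Pow(Add(111, Add(24, Mul(8, -11))), 2) = Pow(Add(111, Add(24, -88)), 2) = Pow(Add(111, -64), 2) = Pow(47, 2) = 2209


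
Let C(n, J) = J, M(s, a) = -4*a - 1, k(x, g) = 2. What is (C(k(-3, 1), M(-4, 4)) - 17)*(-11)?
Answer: 374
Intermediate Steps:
M(s, a) = -1 - 4*a
(C(k(-3, 1), M(-4, 4)) - 17)*(-11) = ((-1 - 4*4) - 17)*(-11) = ((-1 - 16) - 17)*(-11) = (-17 - 17)*(-11) = -34*(-11) = 374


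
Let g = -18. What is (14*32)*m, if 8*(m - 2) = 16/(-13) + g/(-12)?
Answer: 11844/13 ≈ 911.08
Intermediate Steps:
m = 423/208 (m = 2 + (16/(-13) - 18/(-12))/8 = 2 + (16*(-1/13) - 18*(-1/12))/8 = 2 + (-16/13 + 3/2)/8 = 2 + (⅛)*(7/26) = 2 + 7/208 = 423/208 ≈ 2.0337)
(14*32)*m = (14*32)*(423/208) = 448*(423/208) = 11844/13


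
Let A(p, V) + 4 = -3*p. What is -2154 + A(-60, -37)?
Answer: -1978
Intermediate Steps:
A(p, V) = -4 - 3*p
-2154 + A(-60, -37) = -2154 + (-4 - 3*(-60)) = -2154 + (-4 + 180) = -2154 + 176 = -1978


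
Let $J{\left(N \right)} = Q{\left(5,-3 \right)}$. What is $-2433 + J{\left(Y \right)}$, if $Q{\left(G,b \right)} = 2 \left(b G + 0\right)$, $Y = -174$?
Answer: $-2463$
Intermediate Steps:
$Q{\left(G,b \right)} = 2 G b$ ($Q{\left(G,b \right)} = 2 \left(G b + 0\right) = 2 G b$)
$J{\left(N \right)} = -30$ ($J{\left(N \right)} = 2 \cdot 5 \left(-3\right) = -30$)
$-2433 + J{\left(Y \right)} = -2433 - 30 = -2463$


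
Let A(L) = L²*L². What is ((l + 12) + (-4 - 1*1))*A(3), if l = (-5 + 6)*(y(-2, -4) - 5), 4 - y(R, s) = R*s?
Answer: -162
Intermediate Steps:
y(R, s) = 4 - R*s
A(L) = L⁴
l = -9 (l = (-5 + 6)*((4 - 1*(-2)*(-4)) - 5) = 1*((4 - 8) - 5) = 1*(-4 - 5) = 1*(-9) = -9)
((l + 12) + (-4 - 1*1))*A(3) = ((-9 + 12) + (-4 - 1*1))*3⁴ = (3 + (-4 - 1))*81 = (3 - 5)*81 = -2*81 = -162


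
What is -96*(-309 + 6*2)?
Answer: 28512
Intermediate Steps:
-96*(-309 + 6*2) = -96*(-309 + 12) = -96*(-297) = 28512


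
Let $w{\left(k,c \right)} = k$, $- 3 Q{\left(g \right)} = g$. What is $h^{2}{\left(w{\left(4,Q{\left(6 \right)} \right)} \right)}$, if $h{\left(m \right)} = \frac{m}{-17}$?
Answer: $\frac{16}{289} \approx 0.055363$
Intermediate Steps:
$Q{\left(g \right)} = - \frac{g}{3}$
$h{\left(m \right)} = - \frac{m}{17}$ ($h{\left(m \right)} = m \left(- \frac{1}{17}\right) = - \frac{m}{17}$)
$h^{2}{\left(w{\left(4,Q{\left(6 \right)} \right)} \right)} = \left(\left(- \frac{1}{17}\right) 4\right)^{2} = \left(- \frac{4}{17}\right)^{2} = \frac{16}{289}$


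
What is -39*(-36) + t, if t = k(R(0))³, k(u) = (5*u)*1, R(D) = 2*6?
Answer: 217404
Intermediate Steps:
R(D) = 12
k(u) = 5*u
t = 216000 (t = (5*12)³ = 60³ = 216000)
-39*(-36) + t = -39*(-36) + 216000 = 1404 + 216000 = 217404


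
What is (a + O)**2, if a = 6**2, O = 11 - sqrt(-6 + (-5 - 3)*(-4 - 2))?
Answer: (47 - sqrt(42))**2 ≈ 1641.8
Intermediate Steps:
O = 11 - sqrt(42) (O = 11 - sqrt(-6 - 8*(-6)) = 11 - sqrt(-6 + 48) = 11 - sqrt(42) ≈ 4.5193)
a = 36
(a + O)**2 = (36 + (11 - sqrt(42)))**2 = (47 - sqrt(42))**2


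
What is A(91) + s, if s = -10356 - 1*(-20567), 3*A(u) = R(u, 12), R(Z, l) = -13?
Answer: 30620/3 ≈ 10207.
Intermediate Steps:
A(u) = -13/3 (A(u) = (⅓)*(-13) = -13/3)
s = 10211 (s = -10356 + 20567 = 10211)
A(91) + s = -13/3 + 10211 = 30620/3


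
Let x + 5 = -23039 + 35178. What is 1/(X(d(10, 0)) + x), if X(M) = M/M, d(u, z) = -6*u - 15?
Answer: 1/12135 ≈ 8.2406e-5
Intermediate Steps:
d(u, z) = -15 - 6*u
x = 12134 (x = -5 + (-23039 + 35178) = -5 + 12139 = 12134)
X(M) = 1
1/(X(d(10, 0)) + x) = 1/(1 + 12134) = 1/12135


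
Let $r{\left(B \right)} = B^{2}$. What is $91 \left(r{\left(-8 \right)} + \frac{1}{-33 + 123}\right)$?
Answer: $\frac{524251}{90} \approx 5825.0$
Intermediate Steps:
$91 \left(r{\left(-8 \right)} + \frac{1}{-33 + 123}\right) = 91 \left(\left(-8\right)^{2} + \frac{1}{-33 + 123}\right) = 91 \left(64 + \frac{1}{90}\right) = 91 \cdot \frac{5761}{90} = \frac{524251}{90}$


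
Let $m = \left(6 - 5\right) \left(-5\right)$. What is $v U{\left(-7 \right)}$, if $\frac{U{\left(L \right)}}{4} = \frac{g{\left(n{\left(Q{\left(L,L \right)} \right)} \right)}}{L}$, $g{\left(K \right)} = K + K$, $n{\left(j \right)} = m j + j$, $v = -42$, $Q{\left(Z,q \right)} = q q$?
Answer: $-9408$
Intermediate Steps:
$Q{\left(Z,q \right)} = q^{2}$
$m = -5$ ($m = 1 \left(-5\right) = -5$)
$n{\left(j \right)} = - 4 j$ ($n{\left(j \right)} = - 5 j + j = - 4 j$)
$g{\left(K \right)} = 2 K$
$U{\left(L \right)} = - 32 L$ ($U{\left(L \right)} = 4 \frac{2 \left(- 4 L^{2}\right)}{L} = 4 \frac{\left(-8\right) L^{2}}{L} = 4 \left(- 8 L\right) = - 32 L$)
$v U{\left(-7 \right)} = - 42 \left(\left(-32\right) \left(-7\right)\right) = \left(-42\right) 224 = -9408$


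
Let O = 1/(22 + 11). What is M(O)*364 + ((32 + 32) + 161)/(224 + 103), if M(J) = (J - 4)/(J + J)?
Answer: -2598703/109 ≈ -23841.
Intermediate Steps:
O = 1/33 ≈ 0.030303
M(J) = (-4 + J)/(2*J) (M(J) = (-4 + J)/((2*J)) = (-4 + J)*(1/(2*J)) = (-4 + J)/(2*J))
M(O)*364 + ((32 + 32) + 161)/(224 + 103) = ((-4 + 1/33)/(2*(1/33)))*364 + ((32 + 32) + 161)/(224 + 103) = ((½)*33*(-131/33))*364 + (64 + 161)/327 = -131/2*364 + 225*(1/327) = -23842 + 75/109 = -2598703/109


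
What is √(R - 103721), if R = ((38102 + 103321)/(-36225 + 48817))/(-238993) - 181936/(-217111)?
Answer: I*√2767366320042016244651743537073773/163343453034004 ≈ 322.06*I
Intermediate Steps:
R = 547487467712263/653373812136016 (R = (141423/12592)*(-1/238993) - 181936*(-1/217111) = (141423*(1/12592))*(-1/238993) + 181936/217111 = (141423/12592)*(-1/238993) + 181936/217111 = -141423/3009399856 + 181936/217111 = 547487467712263/653373812136016 ≈ 0.83794)
√(R - 103721) = √(547487467712263/653373812136016 - 103721) = √(-67768037681092003273/653373812136016) = I*√2767366320042016244651743537073773/163343453034004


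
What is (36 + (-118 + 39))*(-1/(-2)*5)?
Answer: -215/2 ≈ -107.50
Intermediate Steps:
(36 + (-118 + 39))*(-1/(-2)*5) = (36 - 79)*(-1*(-½)*5) = -43*5/2 = -215/2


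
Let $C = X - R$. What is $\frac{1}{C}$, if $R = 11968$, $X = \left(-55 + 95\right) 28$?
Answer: $- \frac{1}{10848} \approx -9.2183 \cdot 10^{-5}$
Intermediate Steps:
$X = 1120$ ($X = 40 \cdot 28 = 1120$)
$C = -10848$ ($C = 1120 - 11968 = -10848$)
$\frac{1}{C} = \frac{1}{-10848} = - \frac{1}{10848}$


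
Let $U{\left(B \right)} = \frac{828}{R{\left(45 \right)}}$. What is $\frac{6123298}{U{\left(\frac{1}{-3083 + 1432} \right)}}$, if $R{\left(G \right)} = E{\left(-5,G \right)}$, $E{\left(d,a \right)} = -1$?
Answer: $- \frac{3061649}{414} \approx -7395.3$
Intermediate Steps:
$R{\left(G \right)} = -1$
$U{\left(B \right)} = -828$ ($U{\left(B \right)} = \frac{828}{-1} = 828 \left(-1\right) = -828$)
$\frac{6123298}{U{\left(\frac{1}{-3083 + 1432} \right)}} = \frac{6123298}{-828} = 6123298 \left(- \frac{1}{828}\right) = - \frac{3061649}{414}$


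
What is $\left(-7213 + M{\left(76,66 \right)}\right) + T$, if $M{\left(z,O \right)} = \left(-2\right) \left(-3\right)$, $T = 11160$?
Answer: $3953$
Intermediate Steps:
$M{\left(z,O \right)} = 6$
$\left(-7213 + M{\left(76,66 \right)}\right) + T = \left(-7213 + 6\right) + 11160 = -7207 + 11160 = 3953$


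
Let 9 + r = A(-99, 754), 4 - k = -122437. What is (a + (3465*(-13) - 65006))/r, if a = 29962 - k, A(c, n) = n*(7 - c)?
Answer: -40506/15983 ≈ -2.5343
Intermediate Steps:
k = 122441 (k = 4 - 1*(-122437) = 4 + 122437 = 122441)
a = -92479 (a = 29962 - 1*122441 = 29962 - 122441 = -92479)
r = 79915 (r = -9 + 754*(7 - 1*(-99)) = -9 + 754*(7 + 99) = -9 + 754*106 = -9 + 79924 = 79915)
(a + (3465*(-13) - 65006))/r = (-92479 + (3465*(-13) - 65006))/79915 = (-92479 + (-45045 - 65006))*(1/79915) = (-92479 - 110051)*(1/79915) = -202530*1/79915 = -40506/15983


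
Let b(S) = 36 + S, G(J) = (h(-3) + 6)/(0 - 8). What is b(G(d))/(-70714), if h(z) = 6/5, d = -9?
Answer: -351/707140 ≈ -0.00049637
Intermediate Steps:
h(z) = 6/5 (h(z) = 6*(⅕) = 6/5)
G(J) = -9/10 (G(J) = (6/5 + 6)/(0 - 8) = (36/5)/(-8) = (36/5)*(-⅛) = -9/10)
b(G(d))/(-70714) = (36 - 9/10)/(-70714) = (351/10)*(-1/70714) = -351/707140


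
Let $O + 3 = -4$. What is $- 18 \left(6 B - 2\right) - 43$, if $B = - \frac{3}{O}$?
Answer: $- \frac{373}{7} \approx -53.286$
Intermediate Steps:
$O = -7$ ($O = -3 - 4 = -7$)
$B = \frac{3}{7}$ ($B = - \frac{3}{-7} = \left(-3\right) \left(- \frac{1}{7}\right) = \frac{3}{7} \approx 0.42857$)
$- 18 \left(6 B - 2\right) - 43 = - 18 \left(6 \cdot \frac{3}{7} - 2\right) - 43 = - 18 \left(\frac{18}{7} - 2\right) - 43 = \left(-18\right) \frac{4}{7} - 43 = - \frac{72}{7} - 43 = - \frac{373}{7}$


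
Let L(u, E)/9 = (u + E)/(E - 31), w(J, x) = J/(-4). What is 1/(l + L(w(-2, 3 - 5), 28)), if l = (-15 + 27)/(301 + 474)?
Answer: -1550/132501 ≈ -0.011698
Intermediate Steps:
w(J, x) = -J/4 (w(J, x) = J*(-¼) = -J/4)
L(u, E) = 9*(E + u)/(-31 + E) (L(u, E) = 9*((u + E)/(E - 31)) = 9*((E + u)/(-31 + E)) = 9*(E + u)/(-31 + E))
l = 12/775 ≈ 0.015484
1/(l + L(w(-2, 3 - 5), 28)) = 1/(12/775 + 9*(28 - ¼*(-2))/(-31 + 28)) = 1/(12/775 + 9*(28 + ½)/(-3)) = 1/(12/775 + 9*(-⅓)*(57/2)) = 1/(12/775 - 171/2) = 1/(-132501/1550) = -1550/132501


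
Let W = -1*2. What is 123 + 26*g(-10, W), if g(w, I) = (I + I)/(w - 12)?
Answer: 1405/11 ≈ 127.73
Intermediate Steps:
W = -2
g(w, I) = 2*I/(-12 + w) (g(w, I) = (2*I)/(-12 + w) = 2*I/(-12 + w))
123 + 26*g(-10, W) = 123 + 26*(2*(-2)/(-12 - 10)) = 123 + 26*(2*(-2)/(-22)) = 123 + 26*(2*(-2)*(-1/22)) = 123 + 26*(2/11) = 123 + 52/11 = 1405/11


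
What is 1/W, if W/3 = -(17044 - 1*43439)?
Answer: 1/79185 ≈ 1.2629e-5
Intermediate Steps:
W = 79185 (W = 3*(-(17044 - 1*43439)) = 3*(-(17044 - 43439)) = 3*(-1*(-26395)) = 3*26395 = 79185)
1/W = 1/79185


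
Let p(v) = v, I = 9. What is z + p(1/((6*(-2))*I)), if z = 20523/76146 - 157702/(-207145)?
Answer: 290044162691/283918737060 ≈ 1.0216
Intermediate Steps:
z = 5419871109/5257754390 (z = 20523*(1/76146) - 157702*(-1/207145) = 6841/25382 + 157702/207145 = 5419871109/5257754390 ≈ 1.0308)
z + p(1/((6*(-2))*I)) = 5419871109/5257754390 + 1/((6*(-2))*9) = 5419871109/5257754390 + 1/(-12*9) = 5419871109/5257754390 + 1/(-108) = 5419871109/5257754390 - 1/108 = 290044162691/283918737060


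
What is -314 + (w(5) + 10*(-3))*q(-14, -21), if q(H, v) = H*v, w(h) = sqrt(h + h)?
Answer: -9134 + 294*sqrt(10) ≈ -8204.3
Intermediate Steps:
w(h) = sqrt(2)*sqrt(h) (w(h) = sqrt(2*h) = sqrt(2)*sqrt(h))
-314 + (w(5) + 10*(-3))*q(-14, -21) = -314 + (sqrt(2)*sqrt(5) + 10*(-3))*(-14*(-21)) = -314 + (sqrt(10) - 30)*294 = -314 + (-30 + sqrt(10))*294 = -314 + (-8820 + 294*sqrt(10)) = -9134 + 294*sqrt(10)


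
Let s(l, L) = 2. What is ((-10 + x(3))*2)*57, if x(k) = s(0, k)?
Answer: -912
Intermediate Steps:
x(k) = 2
((-10 + x(3))*2)*57 = ((-10 + 2)*2)*57 = -8*2*57 = -16*57 = -912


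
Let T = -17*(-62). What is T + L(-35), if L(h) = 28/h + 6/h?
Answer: 36856/35 ≈ 1053.0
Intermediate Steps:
T = 1054
L(h) = 34/h
T + L(-35) = 1054 + 34/(-35) = 1054 + 34*(-1/35) = 1054 - 34/35 = 36856/35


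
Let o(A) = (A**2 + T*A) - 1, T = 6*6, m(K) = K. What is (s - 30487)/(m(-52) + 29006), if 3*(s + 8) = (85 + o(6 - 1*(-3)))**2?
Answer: 24606/14477 ≈ 1.6997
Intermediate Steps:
T = 36
o(A) = -1 + A**2 + 36*A (o(A) = (A**2 + 36*A) - 1 = -1 + A**2 + 36*A)
s = 79699 (s = -8 + (85 + (-1 + (6 - 1*(-3))**2 + 36*(6 - 1*(-3))))**2/3 = -8 + (85 + (-1 + (6 + 3)**2 + 36*(6 + 3)))**2/3 = -8 + (85 + (-1 + 9**2 + 36*9))**2/3 = -8 + (85 + (-1 + 81 + 324))**2/3 = -8 + (85 + 404)**2/3 = -8 + (1/3)*489**2 = -8 + (1/3)*239121 = -8 + 79707 = 79699)
(s - 30487)/(m(-52) + 29006) = (79699 - 30487)/(-52 + 29006) = 49212/28954 = 49212*(1/28954) = 24606/14477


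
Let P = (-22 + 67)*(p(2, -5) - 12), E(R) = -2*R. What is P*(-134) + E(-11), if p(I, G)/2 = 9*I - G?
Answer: -204998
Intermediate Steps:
p(I, G) = -2*G + 18*I (p(I, G) = 2*(9*I - G) = 2*(-G + 9*I) = -2*G + 18*I)
P = 1530 (P = (-22 + 67)*((-2*(-5) + 18*2) - 12) = 45*((10 + 36) - 12) = 45*(46 - 12) = 45*34 = 1530)
P*(-134) + E(-11) = 1530*(-134) - 2*(-11) = -205020 + 22 = -204998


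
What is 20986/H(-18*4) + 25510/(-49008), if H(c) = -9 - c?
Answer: 24449399/73512 ≈ 332.59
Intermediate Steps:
20986/H(-18*4) + 25510/(-49008) = 20986/(-9 - (-18)*4) + 25510/(-49008) = 20986/(-9 - 1*(-72)) + 25510*(-1/49008) = 20986/(-9 + 72) - 12755/24504 = 20986/63 - 12755/24504 = 20986*(1/63) - 12755/24504 = 2998/9 - 12755/24504 = 24449399/73512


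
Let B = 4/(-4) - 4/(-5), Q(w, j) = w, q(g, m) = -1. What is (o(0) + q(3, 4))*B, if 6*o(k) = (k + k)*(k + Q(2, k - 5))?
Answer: 1/5 ≈ 0.20000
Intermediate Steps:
o(k) = k*(2 + k)/3 (o(k) = ((k + k)*(k + 2))/6 = ((2*k)*(2 + k))/6 = (2*k*(2 + k))/6 = k*(2 + k)/3)
B = -1/5 (B = 4*(-1/4) - 4*(-1/5) = -1 + 4/5 = -1/5 ≈ -0.20000)
(o(0) + q(3, 4))*B = ((1/3)*0*(2 + 0) - 1)*(-1/5) = ((1/3)*0*2 - 1)*(-1/5) = (0 - 1)*(-1/5) = -1*(-1/5) = 1/5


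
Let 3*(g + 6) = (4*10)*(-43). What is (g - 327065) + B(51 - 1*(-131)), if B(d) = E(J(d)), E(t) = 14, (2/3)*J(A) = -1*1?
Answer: -982891/3 ≈ -3.2763e+5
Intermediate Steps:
J(A) = -3/2 (J(A) = 3*(-1*1)/2 = (3/2)*(-1) = -3/2)
B(d) = 14
g = -1738/3 (g = -6 + ((4*10)*(-43))/3 = -6 + (40*(-43))/3 = -6 + (1/3)*(-1720) = -6 - 1720/3 = -1738/3 ≈ -579.33)
(g - 327065) + B(51 - 1*(-131)) = (-1738/3 - 327065) + 14 = -982933/3 + 14 = -982891/3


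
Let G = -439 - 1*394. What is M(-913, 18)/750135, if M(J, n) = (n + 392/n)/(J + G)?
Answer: -179/5893810695 ≈ -3.0371e-8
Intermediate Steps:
G = -833 (G = -439 - 394 = -833)
M(J, n) = (n + 392/n)/(-833 + J) (M(J, n) = (n + 392/n)/(J - 833) = (n + 392/n)/(-833 + J))
M(-913, 18)/750135 = ((392 + 18²)/(18*(-833 - 913)))/750135 = ((1/18)*(392 + 324)/(-1746))*(1/750135) = ((1/18)*(-1/1746)*716)*(1/750135) = -179/7857*1/750135 = -179/5893810695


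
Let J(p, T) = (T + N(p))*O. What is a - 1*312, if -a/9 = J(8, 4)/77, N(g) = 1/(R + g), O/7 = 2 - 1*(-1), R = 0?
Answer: -2577/8 ≈ -322.13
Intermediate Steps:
O = 21 (O = 7*(2 - 1*(-1)) = 7*(2 + 1) = 7*3 = 21)
N(g) = 1/g (N(g) = 1/(0 + g) = 1/g)
J(p, T) = 21*T + 21/p (J(p, T) = (T + 1/p)*21 = 21*T + 21/p)
a = -81/8 (a = -9*(21*4 + 21/8)/77 = -9*(84 + 21*(⅛))/77 = -9*(84 + 21/8)/77 = -6237/(8*77) = -9*9/8 = -81/8 ≈ -10.125)
a - 1*312 = -81/8 - 1*312 = -81/8 - 312 = -2577/8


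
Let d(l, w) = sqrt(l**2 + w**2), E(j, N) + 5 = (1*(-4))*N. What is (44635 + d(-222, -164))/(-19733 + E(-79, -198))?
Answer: -44635/18946 - sqrt(19045)/9473 ≈ -2.3705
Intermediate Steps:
E(j, N) = -5 - 4*N (E(j, N) = -5 + (1*(-4))*N = -5 - 4*N)
(44635 + d(-222, -164))/(-19733 + E(-79, -198)) = (44635 + sqrt((-222)**2 + (-164)**2))/(-19733 + (-5 - 4*(-198))) = (44635 + sqrt(49284 + 26896))/(-19733 + (-5 + 792)) = (44635 + sqrt(76180))/(-19733 + 787) = (44635 + 2*sqrt(19045))/(-18946) = (44635 + 2*sqrt(19045))*(-1/18946) = -44635/18946 - sqrt(19045)/9473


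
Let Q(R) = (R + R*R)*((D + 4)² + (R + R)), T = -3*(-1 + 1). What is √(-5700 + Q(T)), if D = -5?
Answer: 10*I*√57 ≈ 75.498*I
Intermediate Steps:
T = 0 (T = -3*0 = 0)
Q(R) = (1 + 2*R)*(R + R²) (Q(R) = (R + R*R)*((-5 + 4)² + (R + R)) = (R + R²)*((-1)² + 2*R) = (R + R²)*(1 + 2*R) = (1 + 2*R)*(R + R²))
√(-5700 + Q(T)) = √(-5700 + 0*(1 + 2*0² + 3*0)) = √(-5700 + 0*(1 + 2*0 + 0)) = √(-5700 + 0*(1 + 0 + 0)) = √(-5700 + 0*1) = √(-5700 + 0) = √(-5700) = 10*I*√57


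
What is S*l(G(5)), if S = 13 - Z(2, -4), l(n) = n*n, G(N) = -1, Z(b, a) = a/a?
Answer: 12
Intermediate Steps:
Z(b, a) = 1
l(n) = n²
S = 12 (S = 13 - 1*1 = 13 - 1 = 12)
S*l(G(5)) = 12*(-1)² = 12*1 = 12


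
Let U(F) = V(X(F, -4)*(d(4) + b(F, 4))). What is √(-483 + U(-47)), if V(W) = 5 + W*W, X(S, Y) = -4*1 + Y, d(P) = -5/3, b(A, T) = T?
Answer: I*√1166/3 ≈ 11.382*I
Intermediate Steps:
d(P) = -5/3 (d(P) = -5*⅓ = -5/3)
X(S, Y) = -4 + Y
V(W) = 5 + W²
U(F) = 3181/9 (U(F) = 5 + ((-4 - 4)*(-5/3 + 4))² = 5 + (-8*7/3)² = 5 + (-56/3)² = 5 + 3136/9 = 3181/9)
√(-483 + U(-47)) = √(-483 + 3181/9) = √(-1166/9) = I*√1166/3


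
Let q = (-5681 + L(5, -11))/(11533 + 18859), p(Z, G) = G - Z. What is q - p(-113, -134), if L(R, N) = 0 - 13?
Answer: 316269/15196 ≈ 20.813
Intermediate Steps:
L(R, N) = -13
q = -2847/15196 (q = (-5681 - 13)/(11533 + 18859) = -5694/30392 = -5694*1/30392 = -2847/15196 ≈ -0.18735)
q - p(-113, -134) = -2847/15196 - (-134 - 1*(-113)) = -2847/15196 - (-134 + 113) = -2847/15196 - 1*(-21) = -2847/15196 + 21 = 316269/15196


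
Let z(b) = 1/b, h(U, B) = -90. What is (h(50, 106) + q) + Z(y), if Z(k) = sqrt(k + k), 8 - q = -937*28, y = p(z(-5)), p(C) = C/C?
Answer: 26154 + sqrt(2) ≈ 26155.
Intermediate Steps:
p(C) = 1
y = 1
q = 26244 (q = 8 - (-937)*28 = 8 - 1*(-26236) = 8 + 26236 = 26244)
Z(k) = sqrt(2)*sqrt(k) (Z(k) = sqrt(2*k) = sqrt(2)*sqrt(k))
(h(50, 106) + q) + Z(y) = (-90 + 26244) + sqrt(2)*sqrt(1) = 26154 + sqrt(2)*1 = 26154 + sqrt(2)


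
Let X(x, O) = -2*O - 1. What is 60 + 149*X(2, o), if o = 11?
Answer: -3367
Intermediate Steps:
X(x, O) = -1 - 2*O
60 + 149*X(2, o) = 60 + 149*(-1 - 2*11) = 60 + 149*(-1 - 22) = 60 + 149*(-23) = 60 - 3427 = -3367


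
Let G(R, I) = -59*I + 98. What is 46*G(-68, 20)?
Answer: -49772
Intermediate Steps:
G(R, I) = 98 - 59*I
46*G(-68, 20) = 46*(98 - 59*20) = 46*(98 - 1180) = 46*(-1082) = -49772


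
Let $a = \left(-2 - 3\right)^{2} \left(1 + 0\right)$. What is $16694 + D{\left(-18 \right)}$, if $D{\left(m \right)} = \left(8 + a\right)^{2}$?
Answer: $17783$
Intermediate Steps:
$a = 25$ ($a = \left(-5\right)^{2} \cdot 1 = 25 \cdot 1 = 25$)
$D{\left(m \right)} = 1089$ ($D{\left(m \right)} = \left(8 + 25\right)^{2} = 33^{2} = 1089$)
$16694 + D{\left(-18 \right)} = 16694 + 1089 = 17783$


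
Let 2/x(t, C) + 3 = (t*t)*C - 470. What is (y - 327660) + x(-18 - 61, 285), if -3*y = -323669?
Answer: -586197365963/2667318 ≈ -2.1977e+5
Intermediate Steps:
y = 323669/3 (y = -⅓*(-323669) = 323669/3 ≈ 1.0789e+5)
x(t, C) = 2/(-473 + C*t²) (x(t, C) = 2/(-3 + ((t*t)*C - 470)) = 2/(-3 + (t²*C - 470)) = 2/(-3 + (C*t² - 470)) = 2/(-3 + (-470 + C*t²)) = 2/(-473 + C*t²))
(y - 327660) + x(-18 - 61, 285) = (323669/3 - 327660) + 2/(-473 + 285*(-18 - 61)²) = -659311/3 + 2/(-473 + 285*(-79)²) = -659311/3 + 2/(-473 + 285*6241) = -659311/3 + 2/(-473 + 1778685) = -659311/3 + 2/1778212 = -659311/3 + 2*(1/1778212) = -659311/3 + 1/889106 = -586197365963/2667318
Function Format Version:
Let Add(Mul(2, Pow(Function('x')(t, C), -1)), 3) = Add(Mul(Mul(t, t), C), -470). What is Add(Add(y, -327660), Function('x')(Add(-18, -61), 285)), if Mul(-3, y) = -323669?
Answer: Rational(-586197365963, 2667318) ≈ -2.1977e+5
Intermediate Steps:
y = Rational(323669, 3) (y = Mul(Rational(-1, 3), -323669) = Rational(323669, 3) ≈ 1.0789e+5)
Function('x')(t, C) = Mul(2, Pow(Add(-473, Mul(C, Pow(t, 2))), -1)) (Function('x')(t, C) = Mul(2, Pow(Add(-3, Add(Mul(Mul(t, t), C), -470)), -1)) = Mul(2, Pow(Add(-3, Add(Mul(Pow(t, 2), C), -470)), -1)) = Mul(2, Pow(Add(-3, Add(Mul(C, Pow(t, 2)), -470)), -1)) = Mul(2, Pow(Add(-3, Add(-470, Mul(C, Pow(t, 2)))), -1)) = Mul(2, Pow(Add(-473, Mul(C, Pow(t, 2))), -1)))
Add(Add(y, -327660), Function('x')(Add(-18, -61), 285)) = Add(Add(Rational(323669, 3), -327660), Mul(2, Pow(Add(-473, Mul(285, Pow(Add(-18, -61), 2))), -1))) = Add(Rational(-659311, 3), Mul(2, Pow(Add(-473, Mul(285, Pow(-79, 2))), -1))) = Add(Rational(-659311, 3), Mul(2, Pow(Add(-473, Mul(285, 6241)), -1))) = Add(Rational(-659311, 3), Mul(2, Pow(Add(-473, 1778685), -1))) = Add(Rational(-659311, 3), Mul(2, Pow(1778212, -1))) = Add(Rational(-659311, 3), Mul(2, Rational(1, 1778212))) = Add(Rational(-659311, 3), Rational(1, 889106)) = Rational(-586197365963, 2667318)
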